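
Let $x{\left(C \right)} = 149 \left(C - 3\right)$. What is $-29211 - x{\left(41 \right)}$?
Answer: $-34873$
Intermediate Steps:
$x{\left(C \right)} = -447 + 149 C$ ($x{\left(C \right)} = 149 \left(-3 + C\right) = -447 + 149 C$)
$-29211 - x{\left(41 \right)} = -29211 - \left(-447 + 149 \cdot 41\right) = -29211 - \left(-447 + 6109\right) = -29211 - 5662 = -34873$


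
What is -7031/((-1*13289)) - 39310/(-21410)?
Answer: 67292430/28451749 ≈ 2.3651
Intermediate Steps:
-7031/((-1*13289)) - 39310/(-21410) = -7031/(-13289) - 39310*(-1/21410) = -7031*(-1/13289) + 3931/2141 = 7031/13289 + 3931/2141 = 67292430/28451749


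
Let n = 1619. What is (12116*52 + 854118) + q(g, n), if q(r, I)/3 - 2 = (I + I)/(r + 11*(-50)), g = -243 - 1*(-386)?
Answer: 604041778/407 ≈ 1.4841e+6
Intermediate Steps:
g = 143 (g = -243 + 386 = 143)
q(r, I) = 6 + 6*I/(-550 + r) (q(r, I) = 6 + 3*((I + I)/(r + 11*(-50))) = 6 + 3*((2*I)/(r - 550)) = 6 + 3*((2*I)/(-550 + r)) = 6 + 3*(2*I/(-550 + r)) = 6 + 6*I/(-550 + r))
(12116*52 + 854118) + q(g, n) = (12116*52 + 854118) + 6*(-550 + 1619 + 143)/(-550 + 143) = (630032 + 854118) + 6*1212/(-407) = 1484150 + 6*(-1/407)*1212 = 1484150 - 7272/407 = 604041778/407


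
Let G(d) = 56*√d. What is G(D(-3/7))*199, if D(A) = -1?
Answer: 11144*I ≈ 11144.0*I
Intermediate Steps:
G(D(-3/7))*199 = (56*√(-1))*199 = (56*I)*199 = 11144*I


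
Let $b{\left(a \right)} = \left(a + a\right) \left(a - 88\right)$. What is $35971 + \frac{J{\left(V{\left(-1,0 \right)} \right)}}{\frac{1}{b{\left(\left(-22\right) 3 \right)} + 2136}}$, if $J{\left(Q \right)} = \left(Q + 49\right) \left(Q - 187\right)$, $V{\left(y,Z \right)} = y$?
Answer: $-202679165$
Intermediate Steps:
$b{\left(a \right)} = 2 a \left(-88 + a\right)$
$J{\left(Q \right)} = \left(-187 + Q\right) \left(49 + Q\right)$ ($J{\left(Q \right)} = \left(49 + Q\right) \left(-187 + Q\right) = \left(-187 + Q\right) \left(49 + Q\right)$)
$35971 + \frac{J{\left(V{\left(-1,0 \right)} \right)}}{\frac{1}{b{\left(\left(-22\right) 3 \right)} + 2136}} = 35971 + \frac{-9163 + \left(-1\right)^{2} - -138}{\frac{1}{2 \left(\left(-22\right) 3\right) \left(-88 - 66\right) + 2136}} = 35971 + \frac{-9163 + 1 + 138}{\frac{1}{2 \left(-66\right) \left(-88 - 66\right) + 2136}} = 35971 - \frac{9024}{\frac{1}{2 \left(-66\right) \left(-154\right) + 2136}} = 35971 - \frac{9024}{\frac{1}{20328 + 2136}} = 35971 - \frac{9024}{\frac{1}{22464}} = 35971 - 9024 \frac{1}{\frac{1}{22464}} = 35971 - 202715136 = -202679165$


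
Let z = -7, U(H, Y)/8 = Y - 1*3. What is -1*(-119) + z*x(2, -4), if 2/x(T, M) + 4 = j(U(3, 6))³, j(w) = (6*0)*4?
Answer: 245/2 ≈ 122.50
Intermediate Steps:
U(H, Y) = -24 + 8*Y (U(H, Y) = 8*(Y - 1*3) = 8*(Y - 3) = 8*(-3 + Y) = -24 + 8*Y)
j(w) = 0 (j(w) = 0*4 = 0)
x(T, M) = -½ (x(T, M) = 2/(-4 + 0³) = 2/(-4 + 0) = 2/(-4) = 2*(-¼) = -½)
-1*(-119) + z*x(2, -4) = -1*(-119) - 7*(-½) = 119 + 7/2 = 245/2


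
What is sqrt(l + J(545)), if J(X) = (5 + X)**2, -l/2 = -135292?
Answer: 6*sqrt(15919) ≈ 757.02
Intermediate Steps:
l = 270584 (l = -2*(-135292) = 270584)
sqrt(l + J(545)) = sqrt(270584 + (5 + 545)**2) = sqrt(270584 + 550**2) = sqrt(270584 + 302500) = sqrt(573084) = 6*sqrt(15919)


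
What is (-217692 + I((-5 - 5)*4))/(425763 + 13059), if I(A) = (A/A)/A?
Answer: -8707681/17552880 ≈ -0.49608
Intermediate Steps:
I(A) = 1/A
(-217692 + I((-5 - 5)*4))/(425763 + 13059) = (-217692 + 1/((-5 - 5)*4))/(425763 + 13059) = (-217692 + 1/(-10*4))/438822 = (-217692 + 1/(-40))*(1/438822) = (-217692 - 1/40)*(1/438822) = -8707681/40*1/438822 = -8707681/17552880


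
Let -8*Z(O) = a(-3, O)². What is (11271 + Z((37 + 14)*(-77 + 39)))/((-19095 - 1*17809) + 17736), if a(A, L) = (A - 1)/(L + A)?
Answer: -42463278349/72215075808 ≈ -0.58801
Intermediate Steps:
a(A, L) = (-1 + A)/(A + L)
Z(O) = -2/(-3 + O)² (Z(O) = -(-1 - 3)²/(-3 + O)²/8 = -16/(-3 + O)²/8 = -2/(-3 + O)²)
(11271 + Z((37 + 14)*(-77 + 39)))/((-19095 - 1*17809) + 17736) = (11271 - 2/(-3 + (37 + 14)*(-77 + 39))²)/((-19095 - 1*17809) + 17736) = (11271 - 2/(-3 + 51*(-38))²)/((-19095 - 17809) + 17736) = (11271 - 2/(-3 - 1938)²)/(-36904 + 17736) = (11271 - 2/(-1941)²)/(-19168) = (11271 - 2*1/3767481)*(-1/19168) = (11271 - 2/3767481)*(-1/19168) = (42463278349/3767481)*(-1/19168) = -42463278349/72215075808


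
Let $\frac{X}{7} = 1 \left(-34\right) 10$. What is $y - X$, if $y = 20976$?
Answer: $23356$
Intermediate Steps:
$X = -2380$ ($X = 7 \cdot 1 \left(-34\right) 10 = 7 \left(\left(-34\right) 10\right) = 7 \left(-340\right) = -2380$)
$y - X = 20976 - -2380 = 20976 + 2380 = 23356$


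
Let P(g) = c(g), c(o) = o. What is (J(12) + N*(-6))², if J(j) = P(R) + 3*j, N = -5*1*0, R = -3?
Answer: 1089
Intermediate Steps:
P(g) = g
N = 0 (N = -5*0 = 0)
J(j) = -3 + 3*j
(J(12) + N*(-6))² = ((-3 + 3*12) + 0*(-6))² = ((-3 + 36) + 0)² = (33 + 0)² = 33² = 1089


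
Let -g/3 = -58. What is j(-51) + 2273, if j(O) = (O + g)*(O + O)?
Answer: -10273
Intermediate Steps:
g = 174 (g = -3*(-58) = 174)
j(O) = 2*O*(174 + O) (j(O) = (O + 174)*(O + O) = (174 + O)*(2*O) = 2*O*(174 + O))
j(-51) + 2273 = 2*(-51)*(174 - 51) + 2273 = 2*(-51)*123 + 2273 = -12546 + 2273 = -10273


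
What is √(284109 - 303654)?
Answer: I*√19545 ≈ 139.8*I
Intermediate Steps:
√(284109 - 303654) = √(-19545) = I*√19545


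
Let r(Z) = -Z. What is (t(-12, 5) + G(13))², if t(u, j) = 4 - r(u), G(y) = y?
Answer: 25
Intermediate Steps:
t(u, j) = 4 + u (t(u, j) = 4 - (-1)*u = 4 + u)
(t(-12, 5) + G(13))² = ((4 - 12) + 13)² = (-8 + 13)² = 5² = 25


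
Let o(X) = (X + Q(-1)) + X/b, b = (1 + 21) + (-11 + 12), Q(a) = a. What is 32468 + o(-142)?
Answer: 743333/23 ≈ 32319.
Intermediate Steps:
b = 23 (b = 22 + 1 = 23)
o(X) = -1 + 24*X/23 (o(X) = (X - 1) + X/23 = (-1 + X) + X*(1/23) = (-1 + X) + X/23 = -1 + 24*X/23)
32468 + o(-142) = 32468 + (-1 + (24/23)*(-142)) = 32468 + (-1 - 3408/23) = 32468 - 3431/23 = 743333/23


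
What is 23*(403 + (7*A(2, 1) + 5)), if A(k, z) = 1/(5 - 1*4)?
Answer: 9545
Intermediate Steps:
A(k, z) = 1 (A(k, z) = 1/(5 - 4) = 1/1 = 1)
23*(403 + (7*A(2, 1) + 5)) = 23*(403 + (7*1 + 5)) = 23*(403 + (7 + 5)) = 23*(403 + 12) = 23*415 = 9545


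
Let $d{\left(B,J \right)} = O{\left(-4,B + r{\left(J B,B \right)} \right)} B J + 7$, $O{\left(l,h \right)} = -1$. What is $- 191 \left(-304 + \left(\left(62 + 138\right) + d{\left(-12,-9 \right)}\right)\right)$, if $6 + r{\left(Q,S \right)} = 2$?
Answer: $39155$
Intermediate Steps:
$r{\left(Q,S \right)} = -4$ ($r{\left(Q,S \right)} = -6 + 2 = -4$)
$d{\left(B,J \right)} = 7 - B J$ ($d{\left(B,J \right)} = - B J + 7 = 7 - B J$)
$- 191 \left(-304 + \left(\left(62 + 138\right) + d{\left(-12,-9 \right)}\right)\right) = - 191 \left(-304 + \left(\left(62 + 138\right) + \left(7 - \left(-12\right) \left(-9\right)\right)\right)\right) = - 191 \left(-304 + \left(200 + \left(7 - 108\right)\right)\right) = - 191 \left(-304 + \left(200 - 101\right)\right) = - 191 \left(-304 + 99\right) = \left(-191\right) \left(-205\right) = 39155$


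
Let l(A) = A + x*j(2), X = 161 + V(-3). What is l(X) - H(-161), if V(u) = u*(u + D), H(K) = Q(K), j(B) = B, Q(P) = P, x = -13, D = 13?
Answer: 266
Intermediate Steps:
H(K) = K
V(u) = u*(13 + u) (V(u) = u*(u + 13) = u*(13 + u))
X = 131 (X = 161 - 3*(13 - 3) = 161 - 3*10 = 161 - 30 = 131)
l(A) = -26 + A (l(A) = A - 13*2 = A - 26 = -26 + A)
l(X) - H(-161) = (-26 + 131) - 1*(-161) = 105 + 161 = 266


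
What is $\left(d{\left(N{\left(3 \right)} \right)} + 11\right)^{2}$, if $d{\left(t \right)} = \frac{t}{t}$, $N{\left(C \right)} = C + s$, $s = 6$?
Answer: $144$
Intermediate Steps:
$N{\left(C \right)} = 6 + C$ ($N{\left(C \right)} = C + 6 = 6 + C$)
$d{\left(t \right)} = 1$
$\left(d{\left(N{\left(3 \right)} \right)} + 11\right)^{2} = \left(1 + 11\right)^{2} = 12^{2} = 144$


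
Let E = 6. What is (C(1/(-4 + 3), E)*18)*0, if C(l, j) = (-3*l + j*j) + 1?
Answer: 0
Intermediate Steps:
C(l, j) = 1 + j² - 3*l (C(l, j) = (-3*l + j²) + 1 = (j² - 3*l) + 1 = 1 + j² - 3*l)
(C(1/(-4 + 3), E)*18)*0 = ((1 + 6² - 3/(-4 + 3))*18)*0 = ((1 + 36 - 3/(-1))*18)*0 = ((1 + 36 - 3*(-1))*18)*0 = ((1 + 36 + 3)*18)*0 = (40*18)*0 = 720*0 = 0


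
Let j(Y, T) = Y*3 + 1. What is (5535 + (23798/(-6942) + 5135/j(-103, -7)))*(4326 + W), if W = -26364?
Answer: -21655284062719/178178 ≈ -1.2154e+8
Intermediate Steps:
j(Y, T) = 1 + 3*Y (j(Y, T) = 3*Y + 1 = 1 + 3*Y)
(5535 + (23798/(-6942) + 5135/j(-103, -7)))*(4326 + W) = (5535 + (23798/(-6942) + 5135/(1 + 3*(-103))))*(4326 - 26364) = (5535 + (23798*(-1/6942) + 5135/(1 - 309)))*(-22038) = (5535 + (-11899/3471 + 5135/(-308)))*(-22038) = (5535 + (-11899/3471 + 5135*(-1/308)))*(-22038) = (5535 + (-11899/3471 - 5135/308))*(-22038) = (5535 - 21488477/1069068)*(-22038) = (5895802903/1069068)*(-22038) = -21655284062719/178178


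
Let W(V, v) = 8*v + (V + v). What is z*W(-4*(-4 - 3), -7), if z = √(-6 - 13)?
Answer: -35*I*√19 ≈ -152.56*I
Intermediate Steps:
W(V, v) = V + 9*v
z = I*√19 (z = √(-19) = I*√19 ≈ 4.3589*I)
z*W(-4*(-4 - 3), -7) = (I*√19)*(-4*(-4 - 3) + 9*(-7)) = (I*√19)*(-4*(-7) - 63) = (I*√19)*(28 - 63) = (I*√19)*(-35) = -35*I*√19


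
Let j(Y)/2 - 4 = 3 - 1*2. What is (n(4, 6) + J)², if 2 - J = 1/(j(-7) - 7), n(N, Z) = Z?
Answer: 529/9 ≈ 58.778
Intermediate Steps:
j(Y) = 10 (j(Y) = 8 + 2*(3 - 1*2) = 8 + 2*(3 - 2) = 8 + 2*1 = 8 + 2 = 10)
J = 5/3 (J = 2 - 1/(10 - 7) = 2 - 1/3 = 2 - 1*⅓ = 2 - ⅓ = 5/3 ≈ 1.6667)
(n(4, 6) + J)² = (6 + 5/3)² = (23/3)² = 529/9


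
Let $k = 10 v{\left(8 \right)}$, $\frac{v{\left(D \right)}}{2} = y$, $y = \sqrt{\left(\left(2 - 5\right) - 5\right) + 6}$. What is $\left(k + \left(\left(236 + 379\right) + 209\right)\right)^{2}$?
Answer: $678176 + 32960 i \sqrt{2} \approx 6.7818 \cdot 10^{5} + 46613.0 i$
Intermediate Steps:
$y = i \sqrt{2}$ ($y = \sqrt{\left(\left(2 - 5\right) - 5\right) + 6} = \sqrt{\left(-3 - 5\right) + 6} = \sqrt{-8 + 6} = \sqrt{-2} = i \sqrt{2} \approx 1.4142 i$)
$v{\left(D \right)} = 2 i \sqrt{2}$
$k = 20 i \sqrt{2}$ ($k = 10 \cdot 2 i \sqrt{2} = 20 i \sqrt{2} \approx 28.284 i$)
$\left(k + \left(\left(236 + 379\right) + 209\right)\right)^{2} = \left(20 i \sqrt{2} + \left(\left(236 + 379\right) + 209\right)\right)^{2} = \left(20 i \sqrt{2} + \left(615 + 209\right)\right)^{2} = \left(20 i \sqrt{2} + 824\right)^{2} = \left(824 + 20 i \sqrt{2}\right)^{2}$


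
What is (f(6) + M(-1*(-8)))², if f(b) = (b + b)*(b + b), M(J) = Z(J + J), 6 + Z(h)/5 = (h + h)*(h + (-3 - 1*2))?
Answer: 3511876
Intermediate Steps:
Z(h) = -30 + 10*h*(-5 + h) (Z(h) = -30 + 5*((h + h)*(h + (-3 - 1*2))) = -30 + 5*((2*h)*(h + (-3 - 2))) = -30 + 5*((2*h)*(h - 5)) = -30 + 5*((2*h)*(-5 + h)) = -30 + 5*(2*h*(-5 + h)) = -30 + 10*h*(-5 + h))
M(J) = -30 - 100*J + 40*J² (M(J) = -30 - 50*(J + J) + 10*(J + J)² = -30 - 100*J + 10*(2*J)² = -30 - 100*J + 10*(4*J²) = -30 - 100*J + 40*J²)
f(b) = 4*b² (f(b) = (2*b)*(2*b) = 4*b²)
(f(6) + M(-1*(-8)))² = (4*6² + (-30 - (-100)*(-8) + 40*(-1*(-8))²))² = (4*36 + (-30 - 100*8 + 40*8²))² = (144 + (-30 - 800 + 40*64))² = (144 + (-30 - 800 + 2560))² = (144 + 1730)² = 1874² = 3511876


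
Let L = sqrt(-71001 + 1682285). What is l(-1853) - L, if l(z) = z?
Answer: -1853 - 2*sqrt(402821) ≈ -3122.4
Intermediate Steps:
L = 2*sqrt(402821) (L = sqrt(1611284) = 2*sqrt(402821) ≈ 1269.4)
l(-1853) - L = -1853 - 2*sqrt(402821)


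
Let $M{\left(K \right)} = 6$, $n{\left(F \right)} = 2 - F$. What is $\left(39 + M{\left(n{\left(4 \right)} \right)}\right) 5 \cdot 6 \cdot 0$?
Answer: $0$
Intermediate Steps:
$\left(39 + M{\left(n{\left(4 \right)} \right)}\right) 5 \cdot 6 \cdot 0 = \left(39 + 6\right) 5 \cdot 6 \cdot 0 = 45 \cdot 30 \cdot 0 = 45 \cdot 0 = 0$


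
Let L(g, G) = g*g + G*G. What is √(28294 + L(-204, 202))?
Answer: √110714 ≈ 332.74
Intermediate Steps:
L(g, G) = G² + g² (L(g, G) = g² + G² = G² + g²)
√(28294 + L(-204, 202)) = √(28294 + (202² + (-204)²)) = √(28294 + (40804 + 41616)) = √(28294 + 82420) = √110714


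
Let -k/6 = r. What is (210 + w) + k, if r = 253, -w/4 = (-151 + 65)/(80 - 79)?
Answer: -964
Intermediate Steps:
w = 344 (w = -4*(-151 + 65)/(80 - 79) = -(-344)/1 = -(-344) = -4*(-86) = 344)
k = -1518 (k = -6*253 = -1518)
(210 + w) + k = (210 + 344) - 1518 = 554 - 1518 = -964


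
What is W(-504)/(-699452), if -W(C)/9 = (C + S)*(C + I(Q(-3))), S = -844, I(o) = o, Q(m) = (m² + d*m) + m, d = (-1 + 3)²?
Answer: 1546830/174863 ≈ 8.8459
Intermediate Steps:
d = 4 (d = 2² = 4)
Q(m) = m² + 5*m (Q(m) = (m² + 4*m) + m = m² + 5*m)
W(C) = -9*(-844 + C)*(-6 + C) (W(C) = -9*(C - 844)*(C - 3*(5 - 3)) = -9*(-844 + C)*(C - 3*2) = -9*(-844 + C)*(C - 6) = -9*(-844 + C)*(-6 + C))
W(-504)/(-699452) = (-45576 - 9*(-504)² + 7650*(-504))/(-699452) = (-45576 - 9*254016 - 3855600)*(-1/699452) = (-45576 - 2286144 - 3855600)*(-1/699452) = -6187320*(-1/699452) = 1546830/174863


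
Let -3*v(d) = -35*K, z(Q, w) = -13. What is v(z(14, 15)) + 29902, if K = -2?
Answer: 89636/3 ≈ 29879.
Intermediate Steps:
v(d) = -70/3 (v(d) = -(-35)*(-2)/3 = -1/3*70 = -70/3)
v(z(14, 15)) + 29902 = -70/3 + 29902 = 89636/3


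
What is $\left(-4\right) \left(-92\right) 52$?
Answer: $19136$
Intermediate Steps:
$\left(-4\right) \left(-92\right) 52 = 368 \cdot 52 = 19136$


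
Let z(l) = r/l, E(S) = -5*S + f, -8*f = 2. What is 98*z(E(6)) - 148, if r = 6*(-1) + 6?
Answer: -148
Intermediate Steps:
f = -¼ (f = -⅛*2 = -¼ ≈ -0.25000)
E(S) = -¼ - 5*S (E(S) = -5*S - ¼ = -¼ - 5*S)
r = 0 (r = -6 + 6 = 0)
z(l) = 0 (z(l) = 0/l = 0)
98*z(E(6)) - 148 = 98*0 - 148 = 0 - 148 = -148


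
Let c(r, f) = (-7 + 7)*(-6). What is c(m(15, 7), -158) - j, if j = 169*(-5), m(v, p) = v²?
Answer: 845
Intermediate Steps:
c(r, f) = 0 (c(r, f) = 0*(-6) = 0)
j = -845
c(m(15, 7), -158) - j = 0 - 1*(-845) = 0 + 845 = 845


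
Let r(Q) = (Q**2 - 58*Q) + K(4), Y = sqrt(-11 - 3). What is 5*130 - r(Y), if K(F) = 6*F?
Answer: 640 + 58*I*sqrt(14) ≈ 640.0 + 217.02*I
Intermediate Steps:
Y = I*sqrt(14) (Y = sqrt(-14) = I*sqrt(14) ≈ 3.7417*I)
r(Q) = 24 + Q**2 - 58*Q (r(Q) = (Q**2 - 58*Q) + 6*4 = (Q**2 - 58*Q) + 24 = 24 + Q**2 - 58*Q)
5*130 - r(Y) = 5*130 - (24 + (I*sqrt(14))**2 - 58*I*sqrt(14)) = 650 - (24 - 14 - 58*I*sqrt(14)) = 650 - (10 - 58*I*sqrt(14)) = 650 + (-10 + 58*I*sqrt(14)) = 640 + 58*I*sqrt(14)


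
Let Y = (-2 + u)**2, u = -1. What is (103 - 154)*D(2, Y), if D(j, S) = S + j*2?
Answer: -663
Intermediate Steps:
Y = 9 (Y = (-2 - 1)**2 = (-3)**2 = 9)
D(j, S) = S + 2*j
(103 - 154)*D(2, Y) = (103 - 154)*(9 + 2*2) = -51*(9 + 4) = -51*13 = -663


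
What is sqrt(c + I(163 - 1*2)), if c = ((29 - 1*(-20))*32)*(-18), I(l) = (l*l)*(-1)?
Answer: 7*I*sqrt(1105) ≈ 232.69*I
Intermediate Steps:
I(l) = -l**2 (I(l) = l**2*(-1) = -l**2)
c = -28224 (c = ((29 + 20)*32)*(-18) = (49*32)*(-18) = 1568*(-18) = -28224)
sqrt(c + I(163 - 1*2)) = sqrt(-28224 - (163 - 1*2)**2) = sqrt(-28224 - (163 - 2)**2) = sqrt(-28224 - 1*161**2) = sqrt(-28224 - 1*25921) = sqrt(-28224 - 25921) = sqrt(-54145) = 7*I*sqrt(1105)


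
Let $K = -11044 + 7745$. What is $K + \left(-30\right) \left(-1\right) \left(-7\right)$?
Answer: $-3509$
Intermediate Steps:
$K = -3299$
$K + \left(-30\right) \left(-1\right) \left(-7\right) = -3299 + \left(-30\right) \left(-1\right) \left(-7\right) = -3299 + 30 \left(-7\right) = -3299 - 210 = -3509$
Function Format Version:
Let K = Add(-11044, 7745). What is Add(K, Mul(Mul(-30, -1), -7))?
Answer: -3509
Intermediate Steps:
K = -3299
Add(K, Mul(Mul(-30, -1), -7)) = Add(-3299, Mul(Mul(-30, -1), -7)) = Add(-3299, Mul(30, -7)) = Add(-3299, -210) = -3509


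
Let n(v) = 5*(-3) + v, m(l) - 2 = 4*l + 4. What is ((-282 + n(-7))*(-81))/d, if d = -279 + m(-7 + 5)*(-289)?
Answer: 24624/299 ≈ 82.354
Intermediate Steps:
m(l) = 6 + 4*l (m(l) = 2 + (4*l + 4) = 2 + (4 + 4*l) = 6 + 4*l)
n(v) = -15 + v
d = 299 (d = -279 + (6 + 4*(-7 + 5))*(-289) = -279 + (6 + 4*(-2))*(-289) = -279 + (6 - 8)*(-289) = -279 - 2*(-289) = -279 + 578 = 299)
((-282 + n(-7))*(-81))/d = ((-282 + (-15 - 7))*(-81))/299 = ((-282 - 22)*(-81))*(1/299) = -304*(-81)*(1/299) = 24624*(1/299) = 24624/299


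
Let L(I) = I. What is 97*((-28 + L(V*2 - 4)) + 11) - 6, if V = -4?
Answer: -2819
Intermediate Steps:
97*((-28 + L(V*2 - 4)) + 11) - 6 = 97*((-28 + (-4*2 - 4)) + 11) - 6 = 97*((-28 + (-8 - 4)) + 11) - 6 = 97*((-28 - 12) + 11) - 6 = 97*(-40 + 11) - 6 = 97*(-29) - 6 = -2813 - 6 = -2819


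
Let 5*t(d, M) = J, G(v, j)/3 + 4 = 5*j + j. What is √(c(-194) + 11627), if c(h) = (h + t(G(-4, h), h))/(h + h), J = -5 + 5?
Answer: √46510/2 ≈ 107.83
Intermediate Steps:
G(v, j) = -12 + 18*j (G(v, j) = -12 + 3*(5*j + j) = -12 + 3*(6*j) = -12 + 18*j)
J = 0
t(d, M) = 0 (t(d, M) = (⅕)*0 = 0)
c(h) = ½ (c(h) = (h + 0)/(h + h) = h/((2*h)) = h*(1/(2*h)) = ½)
√(c(-194) + 11627) = √(½ + 11627) = √(23255/2) = √46510/2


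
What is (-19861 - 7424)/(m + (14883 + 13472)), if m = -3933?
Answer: -27285/24422 ≈ -1.1172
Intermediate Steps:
(-19861 - 7424)/(m + (14883 + 13472)) = (-19861 - 7424)/(-3933 + (14883 + 13472)) = -27285/(-3933 + 28355) = -27285/24422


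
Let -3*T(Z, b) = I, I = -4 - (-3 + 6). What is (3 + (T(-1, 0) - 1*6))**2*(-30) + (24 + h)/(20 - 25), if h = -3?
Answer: -263/15 ≈ -17.533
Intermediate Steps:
I = -7 (I = -4 - 1*3 = -4 - 3 = -7)
T(Z, b) = 7/3 (T(Z, b) = -1/3*(-7) = 7/3)
(3 + (T(-1, 0) - 1*6))**2*(-30) + (24 + h)/(20 - 25) = (3 + (7/3 - 1*6))**2*(-30) + (24 - 3)/(20 - 25) = (3 + (7/3 - 6))**2*(-30) + 21/(-5) = (3 - 11/3)**2*(-30) + 21*(-1/5) = (-2/3)**2*(-30) - 21/5 = (4/9)*(-30) - 21/5 = -40/3 - 21/5 = -263/15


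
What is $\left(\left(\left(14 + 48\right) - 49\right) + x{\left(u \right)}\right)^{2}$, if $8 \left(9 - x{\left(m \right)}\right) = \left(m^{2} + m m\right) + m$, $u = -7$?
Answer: $\frac{7225}{64} \approx 112.89$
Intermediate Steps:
$x{\left(m \right)} = 9 - \frac{m^{2}}{4} - \frac{m}{8}$ ($x{\left(m \right)} = 9 - \frac{\left(m^{2} + m m\right) + m}{8} = 9 - \frac{\left(m^{2} + m^{2}\right) + m}{8} = 9 - \frac{2 m^{2} + m}{8} = 9 - \frac{m + 2 m^{2}}{8} = 9 - \left(\frac{m^{2}}{4} + \frac{m}{8}\right) = 9 - \frac{m^{2}}{4} - \frac{m}{8}$)
$\left(\left(\left(14 + 48\right) - 49\right) + x{\left(u \right)}\right)^{2} = \left(\left(\left(14 + 48\right) - 49\right) - \left(- \frac{79}{8} + \frac{49}{4}\right)\right)^{2} = \left(\left(62 - 49\right) + \left(9 - \frac{49}{4} + \frac{7}{8}\right)\right)^{2} = \left(13 + \left(9 - \frac{49}{4} + \frac{7}{8}\right)\right)^{2} = \left(13 - \frac{19}{8}\right)^{2} = \left(\frac{85}{8}\right)^{2} = \frac{7225}{64}$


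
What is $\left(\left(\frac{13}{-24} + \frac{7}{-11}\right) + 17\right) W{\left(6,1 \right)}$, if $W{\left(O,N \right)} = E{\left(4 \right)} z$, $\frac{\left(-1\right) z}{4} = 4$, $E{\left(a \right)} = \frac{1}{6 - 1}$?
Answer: $- \frac{8354}{165} \approx -50.63$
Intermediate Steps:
$E{\left(a \right)} = \frac{1}{5}$
$z = -16$ ($z = \left(-4\right) 4 = -16$)
$W{\left(O,N \right)} = - \frac{16}{5}$ ($W{\left(O,N \right)} = \frac{1}{5} \left(-16\right) = - \frac{16}{5}$)
$\left(\left(\frac{13}{-24} + \frac{7}{-11}\right) + 17\right) W{\left(6,1 \right)} = \left(\left(\frac{13}{-24} + \frac{7}{-11}\right) + 17\right) \left(- \frac{16}{5}\right) = \left(\left(13 \left(- \frac{1}{24}\right) + 7 \left(- \frac{1}{11}\right)\right) + 17\right) \left(- \frac{16}{5}\right) = \left(\left(- \frac{13}{24} - \frac{7}{11}\right) + 17\right) \left(- \frac{16}{5}\right) = \left(- \frac{311}{264} + 17\right) \left(- \frac{16}{5}\right) = \frac{4177}{264} \left(- \frac{16}{5}\right) = - \frac{8354}{165}$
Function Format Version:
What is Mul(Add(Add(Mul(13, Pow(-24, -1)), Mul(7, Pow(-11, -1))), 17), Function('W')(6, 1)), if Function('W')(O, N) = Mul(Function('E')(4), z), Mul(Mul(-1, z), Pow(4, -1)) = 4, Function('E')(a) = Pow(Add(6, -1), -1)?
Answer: Rational(-8354, 165) ≈ -50.630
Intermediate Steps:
Function('E')(a) = Rational(1, 5) (Function('E')(a) = Pow(5, -1) = Rational(1, 5))
z = -16 (z = Mul(-4, 4) = -16)
Function('W')(O, N) = Rational(-16, 5) (Function('W')(O, N) = Mul(Rational(1, 5), -16) = Rational(-16, 5))
Mul(Add(Add(Mul(13, Pow(-24, -1)), Mul(7, Pow(-11, -1))), 17), Function('W')(6, 1)) = Mul(Add(Add(Mul(13, Pow(-24, -1)), Mul(7, Pow(-11, -1))), 17), Rational(-16, 5)) = Mul(Add(Add(Mul(13, Rational(-1, 24)), Mul(7, Rational(-1, 11))), 17), Rational(-16, 5)) = Mul(Add(Add(Rational(-13, 24), Rational(-7, 11)), 17), Rational(-16, 5)) = Mul(Add(Rational(-311, 264), 17), Rational(-16, 5)) = Mul(Rational(4177, 264), Rational(-16, 5)) = Rational(-8354, 165)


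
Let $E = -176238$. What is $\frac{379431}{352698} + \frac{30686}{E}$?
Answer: $\frac{9341211625}{10359798354} \approx 0.90168$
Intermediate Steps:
$\frac{379431}{352698} + \frac{30686}{E} = \frac{379431}{352698} + \frac{30686}{-176238} = 379431 \cdot \frac{1}{352698} + 30686 \left(- \frac{1}{176238}\right) = \frac{126477}{117566} - \frac{15343}{88119} = \frac{9341211625}{10359798354}$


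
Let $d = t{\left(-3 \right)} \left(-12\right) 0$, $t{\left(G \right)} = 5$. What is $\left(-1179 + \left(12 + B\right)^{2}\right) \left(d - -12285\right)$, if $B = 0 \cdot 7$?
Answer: $-12714975$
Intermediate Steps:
$B = 0$
$d = 0$ ($d = 5 \left(-12\right) 0 = \left(-60\right) 0 = 0$)
$\left(-1179 + \left(12 + B\right)^{2}\right) \left(d - -12285\right) = \left(-1179 + \left(12 + 0\right)^{2}\right) \left(0 - -12285\right) = \left(-1179 + 12^{2}\right) \left(0 + 12285\right) = \left(-1179 + 144\right) 12285 = \left(-1035\right) 12285 = -12714975$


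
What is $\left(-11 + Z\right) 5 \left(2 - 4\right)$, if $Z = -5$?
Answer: $160$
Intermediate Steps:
$\left(-11 + Z\right) 5 \left(2 - 4\right) = \left(-11 - 5\right) 5 \left(2 - 4\right) = - 16 \cdot 5 \left(-2\right) = \left(-16\right) \left(-10\right) = 160$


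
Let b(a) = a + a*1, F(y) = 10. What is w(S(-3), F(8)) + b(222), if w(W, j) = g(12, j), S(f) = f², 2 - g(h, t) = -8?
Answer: 454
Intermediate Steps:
g(h, t) = 10 (g(h, t) = 2 - 1*(-8) = 2 + 8 = 10)
w(W, j) = 10
b(a) = 2*a (b(a) = a + a = 2*a)
w(S(-3), F(8)) + b(222) = 10 + 2*222 = 10 + 444 = 454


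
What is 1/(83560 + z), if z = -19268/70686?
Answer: 35343/2953251446 ≈ 1.1967e-5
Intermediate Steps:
z = -9634/35343 (z = -19268*1/70686 = -9634/35343 ≈ -0.27259)
1/(83560 + z) = 1/(83560 - 9634/35343) = 1/(2953251446/35343) = 35343/2953251446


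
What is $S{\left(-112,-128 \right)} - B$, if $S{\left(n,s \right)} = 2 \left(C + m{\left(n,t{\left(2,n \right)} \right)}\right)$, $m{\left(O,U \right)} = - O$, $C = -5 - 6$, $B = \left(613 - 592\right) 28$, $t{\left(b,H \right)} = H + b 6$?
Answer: $-386$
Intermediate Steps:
$t{\left(b,H \right)} = H + 6 b$
$B = 588$ ($B = \left(613 - 592\right) 28 = 21 \cdot 28 = 588$)
$C = -11$ ($C = -5 - 6 = -11$)
$S{\left(n,s \right)} = -22 - 2 n$ ($S{\left(n,s \right)} = 2 \left(-11 - n\right) = -22 - 2 n$)
$S{\left(-112,-128 \right)} - B = \left(-22 - -224\right) - 588 = \left(-22 + 224\right) - 588 = 202 - 588 = -386$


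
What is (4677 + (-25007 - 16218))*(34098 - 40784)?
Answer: 244359928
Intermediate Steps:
(4677 + (-25007 - 16218))*(34098 - 40784) = (4677 - 41225)*(-6686) = -36548*(-6686) = 244359928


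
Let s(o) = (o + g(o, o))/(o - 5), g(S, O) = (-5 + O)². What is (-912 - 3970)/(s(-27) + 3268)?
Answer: -156224/103579 ≈ -1.5083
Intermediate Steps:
s(o) = (o + (-5 + o)²)/(-5 + o) (s(o) = (o + (-5 + o)²)/(o - 5) = (o + (-5 + o)²)/(-5 + o))
(-912 - 3970)/(s(-27) + 3268) = (-912 - 3970)/((-5 - 27 - 27/(-5 - 27)) + 3268) = -4882/((-5 - 27 - 27/(-32)) + 3268) = -4882/((-5 - 27 - 27*(-1/32)) + 3268) = -4882/((-5 - 27 + 27/32) + 3268) = -4882/(-997/32 + 3268) = -4882/103579/32 = -4882*32/103579 = -156224/103579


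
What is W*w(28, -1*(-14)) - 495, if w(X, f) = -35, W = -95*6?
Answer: 19455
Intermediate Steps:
W = -570
W*w(28, -1*(-14)) - 495 = -570*(-35) - 495 = 19950 - 495 = 19455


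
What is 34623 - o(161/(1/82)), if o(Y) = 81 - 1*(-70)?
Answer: 34472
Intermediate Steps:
o(Y) = 151 (o(Y) = 81 + 70 = 151)
34623 - o(161/(1/82)) = 34623 - 1*151 = 34623 - 151 = 34472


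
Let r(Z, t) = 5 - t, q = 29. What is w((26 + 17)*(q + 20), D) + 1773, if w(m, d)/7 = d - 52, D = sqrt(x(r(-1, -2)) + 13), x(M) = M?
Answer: 1409 + 14*sqrt(5) ≈ 1440.3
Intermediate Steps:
D = 2*sqrt(5) (D = sqrt((5 - 1*(-2)) + 13) = sqrt((5 + 2) + 13) = sqrt(7 + 13) = sqrt(20) = 2*sqrt(5) ≈ 4.4721)
w(m, d) = -364 + 7*d (w(m, d) = 7*(d - 52) = 7*(-52 + d) = -364 + 7*d)
w((26 + 17)*(q + 20), D) + 1773 = (-364 + 7*(2*sqrt(5))) + 1773 = (-364 + 14*sqrt(5)) + 1773 = 1409 + 14*sqrt(5)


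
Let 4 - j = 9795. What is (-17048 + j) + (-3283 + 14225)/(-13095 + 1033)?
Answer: -161871480/6031 ≈ -26840.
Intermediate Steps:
j = -9791 (j = 4 - 1*9795 = 4 - 9795 = -9791)
(-17048 + j) + (-3283 + 14225)/(-13095 + 1033) = (-17048 - 9791) + (-3283 + 14225)/(-13095 + 1033) = -26839 + 10942/(-12062) = -26839 + 10942*(-1/12062) = -26839 - 5471/6031 = -161871480/6031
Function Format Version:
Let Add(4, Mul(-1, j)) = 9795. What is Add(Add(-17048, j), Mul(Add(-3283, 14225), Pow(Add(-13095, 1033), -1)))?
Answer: Rational(-161871480, 6031) ≈ -26840.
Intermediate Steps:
j = -9791 (j = Add(4, Mul(-1, 9795)) = Add(4, -9795) = -9791)
Add(Add(-17048, j), Mul(Add(-3283, 14225), Pow(Add(-13095, 1033), -1))) = Add(Add(-17048, -9791), Mul(Add(-3283, 14225), Pow(Add(-13095, 1033), -1))) = Add(-26839, Mul(10942, Pow(-12062, -1))) = Add(-26839, Mul(10942, Rational(-1, 12062))) = Add(-26839, Rational(-5471, 6031)) = Rational(-161871480, 6031)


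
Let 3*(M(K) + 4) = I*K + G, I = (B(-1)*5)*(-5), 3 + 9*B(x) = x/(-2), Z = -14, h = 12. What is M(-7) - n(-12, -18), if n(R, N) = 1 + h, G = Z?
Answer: -2045/54 ≈ -37.870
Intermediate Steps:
B(x) = -⅓ - x/18 (B(x) = -⅓ + (x/(-2))/9 = -⅓ + (x*(-½))/9 = -⅓ + (-x/2)/9 = -⅓ - x/18)
G = -14
I = 125/18 (I = ((-⅓ - 1/18*(-1))*5)*(-5) = ((-⅓ + 1/18)*5)*(-5) = -5/18*5*(-5) = -25/18*(-5) = 125/18 ≈ 6.9444)
M(K) = -26/3 + 125*K/54 (M(K) = -4 + (125*K/18 - 14)/3 = -4 + (-14 + 125*K/18)/3 = -4 + (-14/3 + 125*K/54) = -26/3 + 125*K/54)
n(R, N) = 13 (n(R, N) = 1 + 12 = 13)
M(-7) - n(-12, -18) = (-26/3 + (125/54)*(-7)) - 1*13 = (-26/3 - 875/54) - 13 = -1343/54 - 13 = -2045/54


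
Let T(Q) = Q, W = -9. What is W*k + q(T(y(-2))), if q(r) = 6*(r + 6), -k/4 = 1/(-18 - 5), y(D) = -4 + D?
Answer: -36/23 ≈ -1.5652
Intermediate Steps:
k = 4/23 (k = -4/(-18 - 5) = -4/(-23) = -4*(-1/23) = 4/23 ≈ 0.17391)
q(r) = 36 + 6*r (q(r) = 6*(6 + r) = 36 + 6*r)
W*k + q(T(y(-2))) = -9*4/23 + (36 + 6*(-4 - 2)) = -36/23 + (36 + 6*(-6)) = -36/23 + (36 - 36) = -36/23 + 0 = -36/23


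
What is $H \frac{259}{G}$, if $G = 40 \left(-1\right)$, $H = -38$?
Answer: $\frac{4921}{20} \approx 246.05$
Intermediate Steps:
$G = -40$
$H \frac{259}{G} = - 38 \frac{259}{-40} = - 38 \cdot 259 \left(- \frac{1}{40}\right) = \left(-38\right) \left(- \frac{259}{40}\right) = \frac{4921}{20}$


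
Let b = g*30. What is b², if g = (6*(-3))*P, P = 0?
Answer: 0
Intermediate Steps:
g = 0 (g = (6*(-3))*0 = -18*0 = 0)
b = 0 (b = 0*30 = 0)
b² = 0² = 0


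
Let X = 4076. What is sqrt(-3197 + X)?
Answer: sqrt(879) ≈ 29.648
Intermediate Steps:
sqrt(-3197 + X) = sqrt(-3197 + 4076) = sqrt(879)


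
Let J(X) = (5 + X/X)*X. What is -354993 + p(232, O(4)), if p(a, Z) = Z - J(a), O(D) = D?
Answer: -356381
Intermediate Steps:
J(X) = 6*X (J(X) = (5 + 1)*X = 6*X)
p(a, Z) = Z - 6*a
-354993 + p(232, O(4)) = -354993 + (4 - 6*232) = -354993 + (4 - 1392) = -354993 - 1388 = -356381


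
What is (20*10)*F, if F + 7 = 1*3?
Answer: -800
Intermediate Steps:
F = -4 (F = -7 + 1*3 = -7 + 3 = -4)
(20*10)*F = (20*10)*(-4) = 200*(-4) = -800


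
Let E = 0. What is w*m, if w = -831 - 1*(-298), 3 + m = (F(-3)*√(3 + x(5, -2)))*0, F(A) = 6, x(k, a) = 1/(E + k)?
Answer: 1599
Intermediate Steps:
x(k, a) = 1/k (x(k, a) = 1/(0 + k) = 1/k)
m = -3 (m = -3 + (6*√(3 + 1/5))*0 = -3 + (6*√(3 + ⅕))*0 = -3 + (6*√(16/5))*0 = -3 + (6*(4*√5/5))*0 = -3 + (24*√5/5)*0 = -3 + 0 = -3)
w = -533 (w = -831 + 298 = -533)
w*m = -533*(-3) = 1599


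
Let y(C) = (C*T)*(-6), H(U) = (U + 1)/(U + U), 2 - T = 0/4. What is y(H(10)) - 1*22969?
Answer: -114878/5 ≈ -22976.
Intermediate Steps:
T = 2 (T = 2 - 0/4 = 2 - 1*0 = 2 + 0 = 2)
H(U) = (1 + U)/(2*U) (H(U) = (1 + U)/((2*U)) = (1 + U)*(1/(2*U)) = (1 + U)/(2*U))
y(C) = -12*C (y(C) = (C*2)*(-6) = (2*C)*(-6) = -12*C)
y(H(10)) - 1*22969 = -6*(1 + 10)/10 - 1*22969 = -6*11/10 - 22969 = -12*11/20 - 22969 = -33/5 - 22969 = -114878/5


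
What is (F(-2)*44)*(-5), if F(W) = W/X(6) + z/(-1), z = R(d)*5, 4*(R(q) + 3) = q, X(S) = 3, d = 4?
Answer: -6160/3 ≈ -2053.3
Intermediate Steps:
R(q) = -3 + q/4
z = -10 (z = (-3 + (¼)*4)*5 = (-3 + 1)*5 = -2*5 = -10)
F(W) = 10 + W/3 (F(W) = W/3 - 10/(-1) = W*(⅓) - 10*(-1) = W/3 + 10 = 10 + W/3)
(F(-2)*44)*(-5) = ((10 + (⅓)*(-2))*44)*(-5) = ((10 - ⅔)*44)*(-5) = ((28/3)*44)*(-5) = (1232/3)*(-5) = -6160/3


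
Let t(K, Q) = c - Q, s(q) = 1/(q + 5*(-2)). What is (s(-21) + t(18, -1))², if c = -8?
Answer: 47524/961 ≈ 49.453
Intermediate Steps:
s(q) = 1/(-10 + q) (s(q) = 1/(q - 10) = 1/(-10 + q))
t(K, Q) = -8 - Q
(s(-21) + t(18, -1))² = (1/(-10 - 21) + (-8 - 1*(-1)))² = (1/(-31) + (-8 + 1))² = (-1/31 - 7)² = (-218/31)² = 47524/961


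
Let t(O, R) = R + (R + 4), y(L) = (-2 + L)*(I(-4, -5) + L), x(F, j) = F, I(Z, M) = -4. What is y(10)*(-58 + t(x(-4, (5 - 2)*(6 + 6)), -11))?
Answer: -3648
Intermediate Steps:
y(L) = (-4 + L)*(-2 + L) (y(L) = (-2 + L)*(-4 + L) = (-4 + L)*(-2 + L))
t(O, R) = 4 + 2*R (t(O, R) = R + (4 + R) = 4 + 2*R)
y(10)*(-58 + t(x(-4, (5 - 2)*(6 + 6)), -11)) = (8 + 10² - 6*10)*(-58 + (4 + 2*(-11))) = (8 + 100 - 60)*(-58 + (4 - 22)) = 48*(-58 - 18) = 48*(-76) = -3648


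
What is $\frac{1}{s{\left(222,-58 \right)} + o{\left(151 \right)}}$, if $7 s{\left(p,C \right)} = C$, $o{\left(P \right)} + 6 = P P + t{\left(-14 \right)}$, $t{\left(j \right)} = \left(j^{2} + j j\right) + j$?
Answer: $\frac{7}{162153} \approx 4.3169 \cdot 10^{-5}$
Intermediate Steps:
$t{\left(j \right)} = j + 2 j^{2}$ ($t{\left(j \right)} = \left(j^{2} + j^{2}\right) + j = 2 j^{2} + j = j + 2 j^{2}$)
$o{\left(P \right)} = 372 + P^{2}$ ($o{\left(P \right)} = -6 + \left(P P - 14 \left(1 + 2 \left(-14\right)\right)\right) = -6 + \left(P^{2} - 14 \left(1 - 28\right)\right) = -6 + \left(P^{2} - -378\right) = -6 + \left(P^{2} + 378\right) = -6 + \left(378 + P^{2}\right) = 372 + P^{2}$)
$s{\left(p,C \right)} = \frac{C}{7}$
$\frac{1}{s{\left(222,-58 \right)} + o{\left(151 \right)}} = \frac{1}{\frac{1}{7} \left(-58\right) + \left(372 + 151^{2}\right)} = \frac{1}{- \frac{58}{7} + \left(372 + 22801\right)} = \frac{1}{- \frac{58}{7} + 23173} = \frac{1}{\frac{162153}{7}} = \frac{7}{162153}$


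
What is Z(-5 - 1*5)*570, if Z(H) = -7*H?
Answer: 39900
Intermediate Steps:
Z(-5 - 1*5)*570 = -7*(-5 - 1*5)*570 = -7*(-5 - 5)*570 = -7*(-10)*570 = 70*570 = 39900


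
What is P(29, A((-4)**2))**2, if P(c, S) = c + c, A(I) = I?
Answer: 3364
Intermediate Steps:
P(c, S) = 2*c
P(29, A((-4)**2))**2 = (2*29)**2 = 58**2 = 3364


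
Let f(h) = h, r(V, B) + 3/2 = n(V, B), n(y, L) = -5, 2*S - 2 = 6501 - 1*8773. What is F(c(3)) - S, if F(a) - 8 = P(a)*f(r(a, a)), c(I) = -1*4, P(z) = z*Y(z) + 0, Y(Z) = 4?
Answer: 1247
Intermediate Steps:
S = -1135 (S = 1 + (6501 - 1*8773)/2 = 1 + (6501 - 8773)/2 = 1 + (1/2)*(-2272) = 1 - 1136 = -1135)
r(V, B) = -13/2 (r(V, B) = -3/2 - 5 = -13/2)
P(z) = 4*z (P(z) = z*4 + 0 = 4*z + 0 = 4*z)
c(I) = -4
F(a) = 8 - 26*a (F(a) = 8 + (4*a)*(-13/2) = 8 - 26*a)
F(c(3)) - S = (8 - 26*(-4)) - 1*(-1135) = (8 + 104) + 1135 = 112 + 1135 = 1247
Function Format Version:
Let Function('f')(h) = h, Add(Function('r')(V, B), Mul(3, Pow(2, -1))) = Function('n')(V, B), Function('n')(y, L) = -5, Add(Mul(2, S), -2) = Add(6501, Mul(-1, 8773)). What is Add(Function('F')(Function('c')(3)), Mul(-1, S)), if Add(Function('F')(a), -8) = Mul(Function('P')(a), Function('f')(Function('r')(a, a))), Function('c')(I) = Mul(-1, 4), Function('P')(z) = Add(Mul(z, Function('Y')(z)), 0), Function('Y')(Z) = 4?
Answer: 1247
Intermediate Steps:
S = -1135 (S = Add(1, Mul(Rational(1, 2), Add(6501, Mul(-1, 8773)))) = Add(1, Mul(Rational(1, 2), Add(6501, -8773))) = Add(1, Mul(Rational(1, 2), -2272)) = Add(1, -1136) = -1135)
Function('r')(V, B) = Rational(-13, 2) (Function('r')(V, B) = Add(Rational(-3, 2), -5) = Rational(-13, 2))
Function('P')(z) = Mul(4, z) (Function('P')(z) = Add(Mul(z, 4), 0) = Add(Mul(4, z), 0) = Mul(4, z))
Function('c')(I) = -4
Function('F')(a) = Add(8, Mul(-26, a)) (Function('F')(a) = Add(8, Mul(Mul(4, a), Rational(-13, 2))) = Add(8, Mul(-26, a)))
Add(Function('F')(Function('c')(3)), Mul(-1, S)) = Add(Add(8, Mul(-26, -4)), Mul(-1, -1135)) = Add(Add(8, 104), 1135) = Add(112, 1135) = 1247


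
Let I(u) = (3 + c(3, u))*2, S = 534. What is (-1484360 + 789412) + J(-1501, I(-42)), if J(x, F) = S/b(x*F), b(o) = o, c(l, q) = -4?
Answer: -1043116681/1501 ≈ -6.9495e+5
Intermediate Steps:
I(u) = -2 (I(u) = (3 - 4)*2 = -1*2 = -2)
J(x, F) = 534/(F*x) (J(x, F) = 534/((x*F)) = 534/((F*x)) = 534*(1/(F*x)) = 534/(F*x))
(-1484360 + 789412) + J(-1501, I(-42)) = (-1484360 + 789412) + 534/(-2*(-1501)) = -694948 + 534*(-½)*(-1/1501) = -694948 + 267/1501 = -1043116681/1501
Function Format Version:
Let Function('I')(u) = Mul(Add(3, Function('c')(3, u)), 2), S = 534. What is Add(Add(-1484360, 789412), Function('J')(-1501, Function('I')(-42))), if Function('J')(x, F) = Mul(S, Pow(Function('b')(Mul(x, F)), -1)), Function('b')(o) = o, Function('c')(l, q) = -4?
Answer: Rational(-1043116681, 1501) ≈ -6.9495e+5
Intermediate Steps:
Function('I')(u) = -2 (Function('I')(u) = Mul(Add(3, -4), 2) = Mul(-1, 2) = -2)
Function('J')(x, F) = Mul(534, Pow(F, -1), Pow(x, -1)) (Function('J')(x, F) = Mul(534, Pow(Mul(x, F), -1)) = Mul(534, Pow(Mul(F, x), -1)) = Mul(534, Mul(Pow(F, -1), Pow(x, -1))) = Mul(534, Pow(F, -1), Pow(x, -1)))
Add(Add(-1484360, 789412), Function('J')(-1501, Function('I')(-42))) = Add(Add(-1484360, 789412), Mul(534, Pow(-2, -1), Pow(-1501, -1))) = Add(-694948, Mul(534, Rational(-1, 2), Rational(-1, 1501))) = Add(-694948, Rational(267, 1501)) = Rational(-1043116681, 1501)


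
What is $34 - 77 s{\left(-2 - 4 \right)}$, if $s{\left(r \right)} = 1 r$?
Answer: $496$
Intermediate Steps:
$s{\left(r \right)} = r$
$34 - 77 s{\left(-2 - 4 \right)} = 34 - 77 \left(-2 - 4\right) = 34 - -462 = 34 + 462 = 496$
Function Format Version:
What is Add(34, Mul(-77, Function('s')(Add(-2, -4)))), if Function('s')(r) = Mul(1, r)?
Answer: 496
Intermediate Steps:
Function('s')(r) = r
Add(34, Mul(-77, Function('s')(Add(-2, -4)))) = Add(34, Mul(-77, Add(-2, -4))) = Add(34, Mul(-77, -6)) = Add(34, 462) = 496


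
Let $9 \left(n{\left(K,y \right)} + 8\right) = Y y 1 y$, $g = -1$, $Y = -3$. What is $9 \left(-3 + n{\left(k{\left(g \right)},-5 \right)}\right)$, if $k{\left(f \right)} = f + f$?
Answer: $-174$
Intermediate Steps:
$k{\left(f \right)} = 2 f$
$n{\left(K,y \right)} = -8 - \frac{y^{2}}{3}$ ($n{\left(K,y \right)} = -8 + \frac{- 3 y 1 y}{9} = -8 + \frac{- 3 y y}{9} = -8 + \frac{\left(-3\right) y^{2}}{9} = -8 - \frac{y^{2}}{3}$)
$9 \left(-3 + n{\left(k{\left(g \right)},-5 \right)}\right) = 9 \left(-3 - \left(8 + \frac{\left(-5\right)^{2}}{3}\right)\right) = 9 \left(-3 - \frac{49}{3}\right) = 9 \left(- \frac{58}{3}\right) = -174$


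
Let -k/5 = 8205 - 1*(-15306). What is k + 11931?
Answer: -105624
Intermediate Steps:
k = -117555 (k = -5*(8205 - 1*(-15306)) = -5*(8205 + 15306) = -5*23511 = -117555)
k + 11931 = -117555 + 11931 = -105624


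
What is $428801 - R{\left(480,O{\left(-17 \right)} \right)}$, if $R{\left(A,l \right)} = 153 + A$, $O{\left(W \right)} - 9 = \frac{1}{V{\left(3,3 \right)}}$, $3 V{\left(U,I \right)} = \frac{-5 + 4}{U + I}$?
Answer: $428168$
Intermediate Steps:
$V{\left(U,I \right)} = - \frac{1}{3 \left(I + U\right)}$ ($V{\left(U,I \right)} = \frac{\left(-5 + 4\right) \frac{1}{U + I}}{3} = \frac{\left(-1\right) \frac{1}{I + U}}{3} = - \frac{1}{3 \left(I + U\right)}$)
$O{\left(W \right)} = -9$ ($O{\left(W \right)} = 9 + \frac{1}{\left(-1\right) \frac{1}{3 \cdot 3 + 3 \cdot 3}} = 9 + \frac{1}{\left(-1\right) \frac{1}{9 + 9}} = 9 + \frac{1}{\left(-1\right) \frac{1}{18}} = 9 + \frac{1}{- \frac{1}{18}} = 9 - 18 = -9$)
$428801 - R{\left(480,O{\left(-17 \right)} \right)} = 428801 - \left(153 + 480\right) = 428801 - 633 = 428168$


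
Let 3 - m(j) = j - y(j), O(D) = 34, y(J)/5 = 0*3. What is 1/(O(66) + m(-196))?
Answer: 1/233 ≈ 0.0042918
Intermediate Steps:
y(J) = 0 (y(J) = 5*(0*3) = 5*0 = 0)
m(j) = 3 - j (m(j) = 3 - (j - 1*0) = 3 - (j + 0) = 3 - j)
1/(O(66) + m(-196)) = 1/(34 + (3 - 1*(-196))) = 1/(34 + (3 + 196)) = 1/(34 + 199) = 1/233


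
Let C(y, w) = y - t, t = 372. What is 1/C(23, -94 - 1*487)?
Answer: -1/349 ≈ -0.0028653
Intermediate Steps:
C(y, w) = -372 + y (C(y, w) = y - 1*372 = y - 372 = -372 + y)
1/C(23, -94 - 1*487) = 1/(-372 + 23) = 1/(-349) = -1/349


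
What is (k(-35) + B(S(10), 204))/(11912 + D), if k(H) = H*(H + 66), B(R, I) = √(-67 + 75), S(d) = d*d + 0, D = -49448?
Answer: 1085/37536 - √2/18768 ≈ 0.028830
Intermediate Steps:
S(d) = d² (S(d) = d² + 0 = d²)
B(R, I) = 2*√2 (B(R, I) = √8 = 2*√2)
k(H) = H*(66 + H)
(k(-35) + B(S(10), 204))/(11912 + D) = (-35*(66 - 35) + 2*√2)/(11912 - 49448) = (-35*31 + 2*√2)/(-37536) = (-1085 + 2*√2)*(-1/37536) = 1085/37536 - √2/18768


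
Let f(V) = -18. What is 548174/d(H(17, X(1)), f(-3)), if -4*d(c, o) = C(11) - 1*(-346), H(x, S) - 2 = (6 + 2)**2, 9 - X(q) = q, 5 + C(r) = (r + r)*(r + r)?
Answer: -199336/75 ≈ -2657.8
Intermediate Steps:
C(r) = -5 + 4*r**2 (C(r) = -5 + (r + r)*(r + r) = -5 + (2*r)*(2*r) = -5 + 4*r**2)
X(q) = 9 - q
H(x, S) = 66 (H(x, S) = 2 + (6 + 2)**2 = 2 + 8**2 = 2 + 64 = 66)
d(c, o) = -825/4 (d(c, o) = -((-5 + 4*11**2) - 1*(-346))/4 = -((-5 + 4*121) + 346)/4 = -((-5 + 484) + 346)/4 = -(479 + 346)/4 = -1/4*825 = -825/4)
548174/d(H(17, X(1)), f(-3)) = 548174/(-825/4) = 548174*(-4/825) = -199336/75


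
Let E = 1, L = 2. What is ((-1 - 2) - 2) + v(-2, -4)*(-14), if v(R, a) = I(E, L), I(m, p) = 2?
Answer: -33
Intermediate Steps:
v(R, a) = 2
((-1 - 2) - 2) + v(-2, -4)*(-14) = ((-1 - 2) - 2) + 2*(-14) = (-3 - 2) - 28 = -5 - 28 = -33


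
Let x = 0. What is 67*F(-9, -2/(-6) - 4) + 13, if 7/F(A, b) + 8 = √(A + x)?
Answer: -2803/73 - 1407*I/73 ≈ -38.397 - 19.274*I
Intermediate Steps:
F(A, b) = 7/(-8 + √A) (F(A, b) = 7/(-8 + √(A + 0)) = 7/(-8 + √A))
67*F(-9, -2/(-6) - 4) + 13 = 67*(7/(-8 + √(-9))) + 13 = 67*(7/(-8 + 3*I)) + 13 = 67*(7*((-8 - 3*I)/73)) + 13 = 67*(7*(-8 - 3*I)/73) + 13 = 469*(-8 - 3*I)/73 + 13 = 13 + 469*(-8 - 3*I)/73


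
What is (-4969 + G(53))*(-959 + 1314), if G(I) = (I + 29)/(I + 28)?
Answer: -142854485/81 ≈ -1.7636e+6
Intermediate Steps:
G(I) = (29 + I)/(28 + I)
(-4969 + G(53))*(-959 + 1314) = (-4969 + (29 + 53)/(28 + 53))*(-959 + 1314) = (-4969 + 82/81)*355 = -402407/81*355 = -142854485/81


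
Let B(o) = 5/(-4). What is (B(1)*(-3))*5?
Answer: 75/4 ≈ 18.750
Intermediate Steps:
B(o) = -5/4 (B(o) = 5*(-¼) = -5/4)
(B(1)*(-3))*5 = -5/4*(-3)*5 = (15/4)*5 = 75/4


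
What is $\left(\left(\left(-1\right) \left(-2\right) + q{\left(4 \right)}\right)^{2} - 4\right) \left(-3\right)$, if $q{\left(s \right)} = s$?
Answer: $-96$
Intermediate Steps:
$\left(\left(\left(-1\right) \left(-2\right) + q{\left(4 \right)}\right)^{2} - 4\right) \left(-3\right) = \left(\left(\left(-1\right) \left(-2\right) + 4\right)^{2} - 4\right) \left(-3\right) = \left(\left(2 + 4\right)^{2} - 4\right) \left(-3\right) = \left(6^{2} - 4\right) \left(-3\right) = \left(36 - 4\right) \left(-3\right) = 32 \left(-3\right) = -96$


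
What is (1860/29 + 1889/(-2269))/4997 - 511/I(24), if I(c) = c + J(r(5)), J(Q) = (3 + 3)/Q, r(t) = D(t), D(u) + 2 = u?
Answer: -167912377533/8548997522 ≈ -19.641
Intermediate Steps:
D(u) = -2 + u
r(t) = -2 + t
J(Q) = 6/Q
I(c) = 2 + c (I(c) = c + 6/(-2 + 5) = c + 6/3 = c + 6*(⅓) = c + 2 = 2 + c)
(1860/29 + 1889/(-2269))/4997 - 511/I(24) = (1860/29 + 1889/(-2269))/4997 - 511/(2 + 24) = (1860*(1/29) + 1889*(-1/2269))*(1/4997) - 511/26 = (1860/29 - 1889/2269)*(1/4997) - 511*1/26 = (4165559/65801)*(1/4997) - 511/26 = 4165559/328807597 - 511/26 = -167912377533/8548997522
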